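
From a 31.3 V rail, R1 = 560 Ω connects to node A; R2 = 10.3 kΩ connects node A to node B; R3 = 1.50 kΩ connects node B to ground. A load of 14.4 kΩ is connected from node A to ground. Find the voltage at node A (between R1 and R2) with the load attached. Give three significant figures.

V ≈ 28.8 V

Below node A the series string R2+R3 = 11800 Ω sits in parallel with the 14400 Ω load: 6485 Ω.
V_A = 31.3 × 6485/(560 + 6485) = 28.8 V.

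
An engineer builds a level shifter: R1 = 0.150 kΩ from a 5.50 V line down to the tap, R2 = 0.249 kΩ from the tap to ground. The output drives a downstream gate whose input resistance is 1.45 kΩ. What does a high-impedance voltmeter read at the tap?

The load sits in parallel with R2: R2‖R_L = (249 × 1450) / (249 + 1450) = 212.5 Ω.
V_out = 5.50 × 212.5 / (150 + 212.5) = 5.50 × 212.5/362.5 = 3.22 V.
(Unloaded it would have been 3.43 V.)

V_out ≈ 3.22 V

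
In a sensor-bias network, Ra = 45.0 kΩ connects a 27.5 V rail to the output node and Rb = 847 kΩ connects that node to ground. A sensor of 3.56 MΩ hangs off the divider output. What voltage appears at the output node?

The load sits in parallel with Rb: Rb‖R_L = (847 × 3560) / (847 + 3560) = 684.2 kΩ.
V_out = 27.5 × 684.2 / (45.0 + 684.2) = 27.5 × 684.2/729.2 = 25.8 V.

V_out ≈ 25.8 V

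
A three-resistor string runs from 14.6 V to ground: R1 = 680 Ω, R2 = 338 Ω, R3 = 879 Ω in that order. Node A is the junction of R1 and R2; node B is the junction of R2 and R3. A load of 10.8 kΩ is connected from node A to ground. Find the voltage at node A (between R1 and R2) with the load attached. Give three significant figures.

V ≈ 9.00 V

Below node A the series string R2+R3 = 1217 Ω sits in parallel with the 10800 Ω load: 1094 Ω.
V_A = 14.6 × 1094/(680 + 1094) = 9.00 V.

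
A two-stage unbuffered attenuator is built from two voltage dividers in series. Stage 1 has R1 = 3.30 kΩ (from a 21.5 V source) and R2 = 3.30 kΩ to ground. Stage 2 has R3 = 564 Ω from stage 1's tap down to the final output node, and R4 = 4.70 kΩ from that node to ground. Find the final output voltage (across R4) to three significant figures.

Stage 2 presents R3+R4 = 5264 Ω as a load on stage 1's tap.
Stage 1's lower leg becomes R2‖(R3+R4) = 2028 Ω, so V_mid = 21.5 × 2028/5328 = 8.185 V.
Stage 2 is itself unloaded: V_out = V_mid × R4/(R3+R4) = 8.185 × 4700/5264 = 7.31 V.

V_out ≈ 7.31 V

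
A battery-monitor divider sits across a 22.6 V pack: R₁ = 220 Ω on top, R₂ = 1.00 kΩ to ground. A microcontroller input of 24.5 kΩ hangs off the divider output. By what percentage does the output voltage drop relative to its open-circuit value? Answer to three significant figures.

The divider's output (Thévenin) resistance is R₁‖R₂ = 180.3 Ω.
Fractional drop under load = R_th/(R_th + R_L) = 180.3 / (180.3 + 24500) = 0.007307.
So the output falls by 0.731 %.

0.731 %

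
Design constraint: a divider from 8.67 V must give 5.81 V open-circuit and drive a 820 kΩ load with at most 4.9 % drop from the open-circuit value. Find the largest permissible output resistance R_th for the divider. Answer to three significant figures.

Loading drop = R_th/(R_th + R_L) ≤ 0.0490, so R_th ≤ R_L · ε/(1−ε) = 820 kΩ × 0.0490/0.9510 = 42.3 kΩ.

R_th ≤ 42.3 kΩ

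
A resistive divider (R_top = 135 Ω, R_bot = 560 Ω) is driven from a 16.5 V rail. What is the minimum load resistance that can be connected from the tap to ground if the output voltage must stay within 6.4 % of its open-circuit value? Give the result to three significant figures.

Output resistance R_th = R_top‖R_bot = (135 × 560)/695.0 = 108.8 Ω.
The fractional drop is R_th/(R_th + R_L); requiring this ≤ 0.0640 gives R_L ≥ R_th(1/0.0640 − 1) = 108.8 × 14.62 = 1.59 kΩ.

R_L(min) ≈ 1.59 kΩ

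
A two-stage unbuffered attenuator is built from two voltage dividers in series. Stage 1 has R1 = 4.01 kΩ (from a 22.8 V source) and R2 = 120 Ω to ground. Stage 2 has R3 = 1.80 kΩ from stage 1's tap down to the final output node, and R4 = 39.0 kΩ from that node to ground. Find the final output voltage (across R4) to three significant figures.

Stage 2 presents R3+R4 = 40800 Ω as a load on stage 1's tap.
Stage 1's lower leg becomes R2‖(R3+R4) = 119.6 Ω, so V_mid = 22.8 × 119.6/4130 = 0.6606 V.
Stage 2 is itself unloaded: V_out = V_mid × R4/(R3+R4) = 0.6606 × 39000/40800 = 0.631 V.

V_out ≈ 0.631 V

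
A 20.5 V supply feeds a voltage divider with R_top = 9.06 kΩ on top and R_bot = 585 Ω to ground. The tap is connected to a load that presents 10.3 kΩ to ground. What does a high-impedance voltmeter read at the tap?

V_out ≈ 1.18 V

The load sits in parallel with R_bot: R_bot‖R_L = (585 × 10300) / (585 + 10300) = 553.6 Ω.
V_out = 20.5 × 553.6 / (9060 + 553.6) = 20.5 × 553.6/9614 = 1.18 V.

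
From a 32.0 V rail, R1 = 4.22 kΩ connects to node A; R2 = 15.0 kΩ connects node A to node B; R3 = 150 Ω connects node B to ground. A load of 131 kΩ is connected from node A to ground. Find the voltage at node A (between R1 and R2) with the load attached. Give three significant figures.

V ≈ 24.4 V

Below node A the series string R2+R3 = 15150 Ω sits in parallel with the 131000 Ω load: 13580 Ω.
V_A = 32.0 × 13580/(4220 + 13580) = 24.4 V.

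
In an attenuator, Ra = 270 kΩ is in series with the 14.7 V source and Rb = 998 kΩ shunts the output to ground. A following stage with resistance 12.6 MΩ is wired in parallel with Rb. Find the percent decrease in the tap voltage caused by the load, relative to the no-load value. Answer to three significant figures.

1.66 %

The divider's output (Thévenin) resistance is Ra‖Rb = 212.5 kΩ.
Fractional drop under load = R_th/(R_th + R_L) = 212.5 / (212.5 + 12600) = 0.01659.
So the output falls by 1.66 %.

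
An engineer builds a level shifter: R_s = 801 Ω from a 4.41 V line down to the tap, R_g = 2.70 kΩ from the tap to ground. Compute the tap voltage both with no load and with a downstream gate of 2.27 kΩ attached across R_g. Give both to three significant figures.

Open-circuit: V = 4.41 × 2700/(801 + 2700) = 3.40 V.
With the load, R_g becomes R_g‖R_L = 1233 Ω, so V = 4.41 × 1233/2034 = 2.67 V.

Unloaded: 3.40 V; loaded: 2.67 V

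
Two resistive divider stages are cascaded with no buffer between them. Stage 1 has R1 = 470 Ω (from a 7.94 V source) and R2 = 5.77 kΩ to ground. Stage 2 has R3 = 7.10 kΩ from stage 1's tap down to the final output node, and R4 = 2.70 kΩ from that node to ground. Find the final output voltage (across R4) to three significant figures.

V_out ≈ 1.94 V

Stage 2 presents R3+R4 = 9800 Ω as a load on stage 1's tap.
Stage 1's lower leg becomes R2‖(R3+R4) = 3632 Ω, so V_mid = 7.94 × 3632/4102 = 7.030 V.
Stage 2 is itself unloaded: V_out = V_mid × R4/(R3+R4) = 7.030 × 2700/9800 = 1.94 V.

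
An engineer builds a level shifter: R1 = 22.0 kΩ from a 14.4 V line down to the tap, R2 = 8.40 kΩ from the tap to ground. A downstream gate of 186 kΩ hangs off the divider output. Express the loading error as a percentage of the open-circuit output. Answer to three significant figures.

3.16 %

The divider's output (Thévenin) resistance is R1‖R2 = 6.079 kΩ.
Fractional drop under load = R_th/(R_th + R_L) = 6.079 / (6.079 + 186) = 0.03165.
So the output falls by 3.16 %.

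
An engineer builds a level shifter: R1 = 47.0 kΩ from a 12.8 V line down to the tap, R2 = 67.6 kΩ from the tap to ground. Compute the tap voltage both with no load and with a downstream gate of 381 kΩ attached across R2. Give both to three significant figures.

Unloaded: 7.55 V; loaded: 7.04 V

Open-circuit: V = 12.8 × 67.6/(47.0 + 67.6) = 7.55 V.
With the load, R2 becomes R2‖R_L = 57.41 kΩ, so V = 12.8 × 57.41/104.4 = 7.04 V.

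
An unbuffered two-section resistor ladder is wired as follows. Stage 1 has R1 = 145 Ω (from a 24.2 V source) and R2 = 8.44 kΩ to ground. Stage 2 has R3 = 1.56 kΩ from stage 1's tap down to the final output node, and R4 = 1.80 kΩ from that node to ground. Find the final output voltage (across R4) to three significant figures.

Stage 2 presents R3+R4 = 3360 Ω as a load on stage 1's tap.
Stage 1's lower leg becomes R2‖(R3+R4) = 2403 Ω, so V_mid = 24.2 × 2403/2548 = 22.82 V.
Stage 2 is itself unloaded: V_out = V_mid × R4/(R3+R4) = 22.82 × 1800/3360 = 12.2 V.

V_out ≈ 12.2 V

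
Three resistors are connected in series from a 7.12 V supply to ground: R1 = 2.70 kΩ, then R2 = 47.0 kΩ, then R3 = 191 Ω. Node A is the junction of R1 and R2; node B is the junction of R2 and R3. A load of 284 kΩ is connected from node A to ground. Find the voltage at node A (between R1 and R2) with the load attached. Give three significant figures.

Below node A the series string R2+R3 = 47190 Ω sits in parallel with the 284000 Ω load: 40470 Ω.
V_A = 7.12 × 40470/(2700 + 40470) = 6.67 V.

V ≈ 6.67 V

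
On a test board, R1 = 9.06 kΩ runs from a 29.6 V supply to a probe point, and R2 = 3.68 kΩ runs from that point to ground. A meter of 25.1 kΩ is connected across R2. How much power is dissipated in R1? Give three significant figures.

P ≈ 52.7 mW

Total resistance from the source is R1 + (R2‖R_L) = 12.27 kΩ, so I = 29.6/12.27 kΩ = 2.412 mA.
P = I²·R1 = (2.412 mA)² × 9.06 kΩ = 52.7 mW.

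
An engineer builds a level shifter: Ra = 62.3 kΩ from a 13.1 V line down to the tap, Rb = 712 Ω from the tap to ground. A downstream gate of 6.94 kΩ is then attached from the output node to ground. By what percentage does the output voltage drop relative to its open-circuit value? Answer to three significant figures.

Unloaded V = 13.1 × 712/63010 = 0.14802 V.
Loaded: Rb‖R_L = 645.8 Ω, giving V = 13.1 × 645.8/62950 = 0.13439 V.
Drop = (0.14802 − 0.13439) / 0.14802 = 9.21 %.

9.21 %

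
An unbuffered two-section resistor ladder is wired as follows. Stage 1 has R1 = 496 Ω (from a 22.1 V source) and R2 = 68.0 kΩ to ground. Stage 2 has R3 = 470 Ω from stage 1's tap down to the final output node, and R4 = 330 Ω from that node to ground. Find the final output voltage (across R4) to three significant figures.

V_out ≈ 5.60 V

Stage 2 presents R3+R4 = 800.0 Ω as a load on stage 1's tap.
Stage 1's lower leg becomes R2‖(R3+R4) = 790.7 Ω, so V_mid = 22.1 × 790.7/1287 = 13.58 V.
Stage 2 is itself unloaded: V_out = V_mid × R4/(R3+R4) = 13.58 × 330/800.0 = 5.60 V.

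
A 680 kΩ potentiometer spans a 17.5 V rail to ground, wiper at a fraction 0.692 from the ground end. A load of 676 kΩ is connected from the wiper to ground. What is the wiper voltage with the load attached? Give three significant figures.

V ≈ 9.97 V

The wiper splits the pot into (1−α)R = 209.4 kΩ above and αR = 470.6 kΩ below.
Lower section ‖ load = 277.4 kΩ.
V_wiper = 17.5 × 277.4/(209.4 + 277.4) = 9.97 V.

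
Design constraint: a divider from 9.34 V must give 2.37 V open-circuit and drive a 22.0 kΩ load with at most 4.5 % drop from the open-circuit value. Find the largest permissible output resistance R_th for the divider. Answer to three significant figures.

Loading drop = R_th/(R_th + R_L) ≤ 0.0450, so R_th ≤ R_L · ε/(1−ε) = 22.0 kΩ × 0.0450/0.9550 = 1.04 kΩ.

R_th ≤ 1.04 kΩ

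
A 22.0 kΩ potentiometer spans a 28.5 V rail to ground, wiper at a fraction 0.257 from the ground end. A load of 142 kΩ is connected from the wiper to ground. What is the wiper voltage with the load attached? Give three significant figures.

The wiper splits the pot into (1−α)R = 16.35 kΩ above and αR = 5.654 kΩ below.
Lower section ‖ load = 5.437 kΩ.
V_wiper = 28.5 × 5.437/(16.35 + 5.437) = 7.11 V.

V ≈ 7.11 V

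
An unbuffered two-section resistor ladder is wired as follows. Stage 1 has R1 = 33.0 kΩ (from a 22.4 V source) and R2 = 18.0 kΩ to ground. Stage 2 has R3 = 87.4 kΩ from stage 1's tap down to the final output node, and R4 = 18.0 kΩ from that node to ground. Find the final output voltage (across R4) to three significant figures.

Stage 2 presents R3+R4 = 105.4 kΩ as a load on stage 1's tap.
Stage 1's lower leg becomes R2‖(R3+R4) = 15.37 kΩ, so V_mid = 22.4 × 15.37/48.37 = 7.119 V.
Stage 2 is itself unloaded: V_out = V_mid × R4/(R3+R4) = 7.119 × 18.0/105.4 = 1.22 V.

V_out ≈ 1.22 V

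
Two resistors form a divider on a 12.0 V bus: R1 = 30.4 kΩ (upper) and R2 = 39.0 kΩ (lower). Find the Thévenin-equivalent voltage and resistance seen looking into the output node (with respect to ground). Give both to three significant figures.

V_th = 6.74 V, R_th = 17.1 kΩ

V_th is the open-circuit tap voltage: 12.0 × 39.0/(30.4 + 39.0) = 6.74 V.
With the supply zeroed, R1 and R2 appear in parallel from the tap: R_th = R1‖R2 = (30.4 × 39.0)/69.40 = 17.1 kΩ.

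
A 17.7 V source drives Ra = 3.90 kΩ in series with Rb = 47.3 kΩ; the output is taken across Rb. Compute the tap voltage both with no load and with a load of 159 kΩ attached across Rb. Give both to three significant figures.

Unloaded: 16.4 V; loaded: 16.0 V

Open-circuit: V = 17.7 × 47.3/(3.90 + 47.3) = 16.4 V.
With the load, Rb becomes Rb‖R_L = 36.46 kΩ, so V = 17.7 × 36.46/40.36 = 16.0 V.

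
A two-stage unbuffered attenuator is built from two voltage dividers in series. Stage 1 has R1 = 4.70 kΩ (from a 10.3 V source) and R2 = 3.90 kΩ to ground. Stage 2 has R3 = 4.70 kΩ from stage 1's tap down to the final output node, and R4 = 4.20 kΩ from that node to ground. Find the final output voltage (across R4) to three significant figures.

V_out ≈ 1.78 V

Stage 2 presents R3+R4 = 8.900 kΩ as a load on stage 1's tap.
Stage 1's lower leg becomes R2‖(R3+R4) = 2.712 kΩ, so V_mid = 10.3 × 2.712/7.412 = 3.768 V.
Stage 2 is itself unloaded: V_out = V_mid × R4/(R3+R4) = 3.768 × 4.20/8.900 = 1.78 V.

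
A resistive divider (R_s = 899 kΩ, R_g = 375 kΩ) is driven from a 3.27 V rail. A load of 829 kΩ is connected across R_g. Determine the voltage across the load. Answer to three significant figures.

The load sits in parallel with R_g: R_g‖R_L = (375 × 829) / (375 + 829) = 258.2 kΩ.
V_out = 3.27 × 258.2 / (899 + 258.2) = 3.27 × 258.2/1157 = 0.730 V.

V_out ≈ 0.730 V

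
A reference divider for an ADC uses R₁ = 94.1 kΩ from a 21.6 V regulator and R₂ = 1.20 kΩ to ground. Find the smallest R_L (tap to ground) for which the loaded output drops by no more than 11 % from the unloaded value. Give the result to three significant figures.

Output resistance R_th = R₁‖R₂ = (94.1 × 1.20)/95.30 = 1.185 kΩ.
The fractional drop is R_th/(R_th + R_L); requiring this ≤ 0.110 gives R_L ≥ R_th(1/0.110 − 1) = 1.185 × 8.091 = 9.59 kΩ.

R_L(min) ≈ 9.59 kΩ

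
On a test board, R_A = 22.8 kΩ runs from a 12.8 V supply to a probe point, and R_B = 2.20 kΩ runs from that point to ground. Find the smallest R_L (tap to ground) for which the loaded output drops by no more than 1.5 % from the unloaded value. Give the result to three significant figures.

Output resistance R_th = R_A‖R_B = (22.8 × 2.20)/25.00 = 2.006 kΩ.
The fractional drop is R_th/(R_th + R_L); requiring this ≤ 0.0150 gives R_L ≥ R_th(1/0.0150 − 1) = 2.006 × 65.67 = 132 kΩ.

R_L(min) ≈ 132 kΩ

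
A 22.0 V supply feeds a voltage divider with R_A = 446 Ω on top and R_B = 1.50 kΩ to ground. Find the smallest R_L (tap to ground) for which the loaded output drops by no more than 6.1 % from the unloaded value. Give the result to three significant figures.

Output resistance R_th = R_A‖R_B = (446 × 1500)/1946 = 343.8 Ω.
The fractional drop is R_th/(R_th + R_L); requiring this ≤ 0.0610 gives R_L ≥ R_th(1/0.0610 − 1) = 343.8 × 15.39 = 5.29 kΩ.

R_L(min) ≈ 5.29 kΩ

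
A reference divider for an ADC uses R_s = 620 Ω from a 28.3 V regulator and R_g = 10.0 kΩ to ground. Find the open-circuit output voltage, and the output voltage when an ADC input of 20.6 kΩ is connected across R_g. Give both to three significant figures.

Unloaded: 26.6 V; loaded: 25.9 V

Open-circuit: V = 28.3 × 10000/(620 + 10000) = 26.6 V.
With the load, R_g becomes R_g‖R_L = 6732 Ω, so V = 28.3 × 6732/7352 = 25.9 V.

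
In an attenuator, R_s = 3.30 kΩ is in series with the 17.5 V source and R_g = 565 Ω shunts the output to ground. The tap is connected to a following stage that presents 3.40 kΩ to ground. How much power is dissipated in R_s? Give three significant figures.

Total resistance from the source is R_s + (R_g‖R_L) = 3784 Ω, so I = 17.5/3784 Ω = 4.624 mA.
P = I²·R_s = (4.624 mA)² × 3.30 kΩ = 70.6 mW.

P ≈ 70.6 mW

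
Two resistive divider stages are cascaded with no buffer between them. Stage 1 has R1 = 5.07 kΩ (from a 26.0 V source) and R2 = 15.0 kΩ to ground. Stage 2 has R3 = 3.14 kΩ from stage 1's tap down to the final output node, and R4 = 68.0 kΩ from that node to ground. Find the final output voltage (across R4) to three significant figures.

V_out ≈ 17.6 V

Stage 2 presents R3+R4 = 71.14 kΩ as a load on stage 1's tap.
Stage 1's lower leg becomes R2‖(R3+R4) = 12.39 kΩ, so V_mid = 26.0 × 12.39/17.46 = 18.45 V.
Stage 2 is itself unloaded: V_out = V_mid × R4/(R3+R4) = 18.45 × 68.0/71.14 = 17.6 V.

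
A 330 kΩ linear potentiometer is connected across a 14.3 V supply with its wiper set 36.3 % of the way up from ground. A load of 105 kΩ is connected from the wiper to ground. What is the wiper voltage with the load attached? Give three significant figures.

V ≈ 3.01 V

The wiper splits the pot into (1−α)R = 210.2 kΩ above and αR = 119.8 kΩ below.
Lower section ‖ load = 55.95 kΩ.
V_wiper = 14.3 × 55.95/(210.2 + 55.95) = 3.01 V.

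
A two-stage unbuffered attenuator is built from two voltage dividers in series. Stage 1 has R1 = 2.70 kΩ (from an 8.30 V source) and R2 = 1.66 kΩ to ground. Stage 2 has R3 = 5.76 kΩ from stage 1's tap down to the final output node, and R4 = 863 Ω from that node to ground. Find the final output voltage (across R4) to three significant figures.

V_out ≈ 0.356 V

Stage 2 presents R3+R4 = 6623 Ω as a load on stage 1's tap.
Stage 1's lower leg becomes R2‖(R3+R4) = 1327 Ω, so V_mid = 8.30 × 1327/4027 = 2.736 V.
Stage 2 is itself unloaded: V_out = V_mid × R4/(R3+R4) = 2.736 × 863/6623 = 0.356 V.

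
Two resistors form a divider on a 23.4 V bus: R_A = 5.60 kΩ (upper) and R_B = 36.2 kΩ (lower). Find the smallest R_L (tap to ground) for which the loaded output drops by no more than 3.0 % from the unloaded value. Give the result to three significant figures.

R_L(min) ≈ 157 kΩ

Output resistance R_th = R_A‖R_B = (5.60 × 36.2)/41.80 = 4.850 kΩ.
The fractional drop is R_th/(R_th + R_L); requiring this ≤ 0.0300 gives R_L ≥ R_th(1/0.0300 − 1) = 4.850 × 32.33 = 157 kΩ.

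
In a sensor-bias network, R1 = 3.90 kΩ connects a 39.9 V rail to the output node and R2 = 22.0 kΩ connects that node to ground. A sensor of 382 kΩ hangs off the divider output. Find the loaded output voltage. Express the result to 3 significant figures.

V_out ≈ 33.6 V

The load sits in parallel with R2: R2‖R_L = (22.0 × 382) / (22.0 + 382) = 20.80 kΩ.
V_out = 39.9 × 20.80 / (3.90 + 20.80) = 39.9 × 20.80/24.70 = 33.6 V.
(Unloaded it would have been 33.9 V.)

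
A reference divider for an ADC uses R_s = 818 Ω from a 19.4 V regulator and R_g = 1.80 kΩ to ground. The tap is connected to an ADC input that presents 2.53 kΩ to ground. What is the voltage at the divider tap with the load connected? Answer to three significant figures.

The load sits in parallel with R_g: R_g‖R_L = (1800 × 2530) / (1800 + 2530) = 1052 Ω.
V_out = 19.4 × 1052 / (818 + 1052) = 19.4 × 1052/1870 = 10.9 V.

V_out ≈ 10.9 V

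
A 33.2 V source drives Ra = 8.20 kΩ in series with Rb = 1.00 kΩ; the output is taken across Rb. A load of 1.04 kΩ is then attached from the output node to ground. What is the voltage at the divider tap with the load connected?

V_out ≈ 1.94 V

The load sits in parallel with Rb: Rb‖R_L = (1.00 × 1.04) / (1.00 + 1.04) = 0.5098 kΩ.
V_out = 33.2 × 0.5098 / (8.20 + 0.5098) = 33.2 × 0.5098/8.710 = 1.94 V.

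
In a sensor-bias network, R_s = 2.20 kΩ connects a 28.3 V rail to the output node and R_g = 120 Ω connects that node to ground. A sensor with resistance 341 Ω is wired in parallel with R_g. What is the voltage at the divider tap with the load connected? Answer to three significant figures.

The load sits in parallel with R_g: R_g‖R_L = (120 × 341) / (120 + 341) = 88.76 Ω.
V_out = 28.3 × 88.76 / (2200 + 88.76) = 28.3 × 88.76/2289 = 1.10 V.

V_out ≈ 1.10 V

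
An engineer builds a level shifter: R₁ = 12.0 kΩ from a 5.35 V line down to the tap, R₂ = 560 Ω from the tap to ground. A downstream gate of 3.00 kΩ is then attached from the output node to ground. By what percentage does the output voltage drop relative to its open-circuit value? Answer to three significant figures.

15.1 %

The divider's output (Thévenin) resistance is R₁‖R₂ = 535.0 Ω.
Fractional drop under load = R_th/(R_th + R_L) = 535.0 / (535.0 + 3000) = 0.1514.
So the output falls by 15.1 %.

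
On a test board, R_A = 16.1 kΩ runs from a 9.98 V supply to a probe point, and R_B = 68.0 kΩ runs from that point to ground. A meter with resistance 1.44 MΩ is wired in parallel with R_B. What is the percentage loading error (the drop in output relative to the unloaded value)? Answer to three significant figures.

0.896 %

The divider's output (Thévenin) resistance is R_A‖R_B = 13.02 kΩ.
Fractional drop under load = R_th/(R_th + R_L) = 13.02 / (13.02 + 1440) = 0.008959.
So the output falls by 0.896 %.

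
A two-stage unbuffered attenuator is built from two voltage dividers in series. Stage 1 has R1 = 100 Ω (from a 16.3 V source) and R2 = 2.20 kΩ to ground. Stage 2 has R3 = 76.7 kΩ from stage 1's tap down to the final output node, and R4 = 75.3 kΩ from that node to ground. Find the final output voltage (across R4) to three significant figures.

Stage 2 presents R3+R4 = 152000 Ω as a load on stage 1's tap.
Stage 1's lower leg becomes R2‖(R3+R4) = 2169 Ω, so V_mid = 16.3 × 2169/2269 = 15.58 V.
Stage 2 is itself unloaded: V_out = V_mid × R4/(R3+R4) = 15.58 × 75300/152000 = 7.72 V.

V_out ≈ 7.72 V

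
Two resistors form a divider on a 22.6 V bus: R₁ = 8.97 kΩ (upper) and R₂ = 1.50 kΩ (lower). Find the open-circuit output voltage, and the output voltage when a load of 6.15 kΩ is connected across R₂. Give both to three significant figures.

Unloaded: 3.24 V; loaded: 2.68 V

Open-circuit: V = 22.6 × 1.50/(8.97 + 1.50) = 3.24 V.
With the load, R₂ becomes R₂‖R_L = 1.206 kΩ, so V = 22.6 × 1.206/10.18 = 2.68 V.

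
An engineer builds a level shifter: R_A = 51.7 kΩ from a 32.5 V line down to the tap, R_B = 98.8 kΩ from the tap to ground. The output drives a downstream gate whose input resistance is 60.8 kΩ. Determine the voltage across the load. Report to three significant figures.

V_out ≈ 13.7 V

The load sits in parallel with R_B: R_B‖R_L = (98.8 × 60.8) / (98.8 + 60.8) = 37.64 kΩ.
V_out = 32.5 × 37.64 / (51.7 + 37.64) = 32.5 × 37.64/89.34 = 13.7 V.
(Unloaded it would have been 21.3 V.)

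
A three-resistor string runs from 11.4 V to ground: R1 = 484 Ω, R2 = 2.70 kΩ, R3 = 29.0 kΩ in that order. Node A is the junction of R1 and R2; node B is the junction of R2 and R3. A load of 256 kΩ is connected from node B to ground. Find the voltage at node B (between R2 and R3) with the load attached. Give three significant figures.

V ≈ 10.2 V

At node B, R3 is in parallel with the load: R3‖R_L = 26050 Ω.
Below node A the resistance is R2 + (R3‖R_L) = 28750 Ω, so V_A = 11.4 × 28750/29230 = 11.21 V.
Then V_B = V_A × (R3‖R_L)/(R2 + R3‖R_L) = 11.21 × 26050/28750 = 10.2 V.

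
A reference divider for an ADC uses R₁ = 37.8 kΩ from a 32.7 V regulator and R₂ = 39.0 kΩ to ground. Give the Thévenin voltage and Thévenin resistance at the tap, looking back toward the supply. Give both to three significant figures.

V_th = 16.6 V, R_th = 19.2 kΩ

V_th is the open-circuit tap voltage: 32.7 × 39.0/(37.8 + 39.0) = 16.6 V.
With the supply zeroed, R₁ and R₂ appear in parallel from the tap: R_th = R₁‖R₂ = (37.8 × 39.0)/76.80 = 19.2 kΩ.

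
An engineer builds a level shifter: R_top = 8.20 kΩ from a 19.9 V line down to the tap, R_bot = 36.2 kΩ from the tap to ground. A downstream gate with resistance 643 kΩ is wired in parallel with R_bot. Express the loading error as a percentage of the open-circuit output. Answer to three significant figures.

The divider's output (Thévenin) resistance is R_top‖R_bot = 6.686 kΩ.
Fractional drop under load = R_th/(R_th + R_L) = 6.686 / (6.686 + 643) = 0.01029.
So the output falls by 1.03 %.

1.03 %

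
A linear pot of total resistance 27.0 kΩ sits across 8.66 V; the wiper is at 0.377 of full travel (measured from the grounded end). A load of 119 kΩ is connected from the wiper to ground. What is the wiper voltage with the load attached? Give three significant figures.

The wiper splits the pot into (1−α)R = 16.82 kΩ above and αR = 10.18 kΩ below.
Lower section ‖ load = 9.377 kΩ.
V_wiper = 8.66 × 9.377/(16.82 + 9.377) = 3.10 V.

V ≈ 3.10 V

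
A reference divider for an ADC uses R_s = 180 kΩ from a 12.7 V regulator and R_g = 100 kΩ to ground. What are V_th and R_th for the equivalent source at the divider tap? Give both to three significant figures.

V_th is the open-circuit tap voltage: 12.7 × 100/(180 + 100) = 4.54 V.
With the supply zeroed, R_s and R_g appear in parallel from the tap: R_th = R_s‖R_g = (180 × 100)/280.0 = 64.3 kΩ.

V_th = 4.54 V, R_th = 64.3 kΩ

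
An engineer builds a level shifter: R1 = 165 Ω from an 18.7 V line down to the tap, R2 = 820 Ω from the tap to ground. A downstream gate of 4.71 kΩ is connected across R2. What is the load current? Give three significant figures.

I_L ≈ 3.21 mA

R2‖R_L = 698.4 Ω; V_out = 18.7 × 698.4/863.4 = 15.13 V.
I_L = V_out / R_L = 15.13 / 4.71 kΩ = 3.21 mA.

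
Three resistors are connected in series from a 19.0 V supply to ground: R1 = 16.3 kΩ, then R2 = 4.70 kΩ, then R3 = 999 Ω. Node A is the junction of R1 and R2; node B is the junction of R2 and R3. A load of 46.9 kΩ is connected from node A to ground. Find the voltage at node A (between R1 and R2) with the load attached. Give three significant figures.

V ≈ 4.52 V

Below node A the series string R2+R3 = 5699 Ω sits in parallel with the 46900 Ω load: 5082 Ω.
V_A = 19.0 × 5082/(16300 + 5082) = 4.52 V.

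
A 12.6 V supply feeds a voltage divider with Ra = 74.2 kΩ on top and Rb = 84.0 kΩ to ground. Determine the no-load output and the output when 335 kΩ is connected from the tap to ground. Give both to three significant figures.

Open-circuit: V = 12.6 × 84.0/(74.2 + 84.0) = 6.69 V.
With the load, Rb becomes Rb‖R_L = 67.16 kΩ, so V = 12.6 × 67.16/141.4 = 5.99 V.

Unloaded: 6.69 V; loaded: 5.99 V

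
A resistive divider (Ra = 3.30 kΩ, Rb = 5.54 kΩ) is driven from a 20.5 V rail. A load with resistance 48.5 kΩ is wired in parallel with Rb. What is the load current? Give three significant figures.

I_L ≈ 0.254 mA

Rb‖R_L = 4.972 kΩ; V_out = 20.5 × 4.972/8.272 = 12.32 V.
I_L = V_out / R_L = 12.32 / 48.5 kΩ = 0.254 mA.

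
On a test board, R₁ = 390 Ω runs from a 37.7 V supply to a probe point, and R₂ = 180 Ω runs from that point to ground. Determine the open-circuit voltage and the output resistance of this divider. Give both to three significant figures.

V_th is the open-circuit tap voltage: 37.7 × 180/(390 + 180) = 11.9 V.
With the supply zeroed, R₁ and R₂ appear in parallel from the tap: R_th = R₁‖R₂ = (390 × 180)/570.0 = 123 Ω.

V_th = 11.9 V, R_th = 123 Ω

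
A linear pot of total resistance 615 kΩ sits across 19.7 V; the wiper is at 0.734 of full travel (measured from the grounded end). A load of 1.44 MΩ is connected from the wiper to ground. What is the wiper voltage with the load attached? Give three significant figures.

The wiper splits the pot into (1−α)R = 163.6 kΩ above and αR = 451.4 kΩ below.
Lower section ‖ load = 343.7 kΩ.
V_wiper = 19.7 × 343.7/(163.6 + 343.7) = 13.3 V.

V ≈ 13.3 V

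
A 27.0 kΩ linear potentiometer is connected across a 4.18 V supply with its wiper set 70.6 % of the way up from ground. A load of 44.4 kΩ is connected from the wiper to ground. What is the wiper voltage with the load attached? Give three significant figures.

V ≈ 2.62 V

The wiper splits the pot into (1−α)R = 7.938 kΩ above and αR = 19.06 kΩ below.
Lower section ‖ load = 13.34 kΩ.
V_wiper = 4.18 × 13.34/(7.938 + 13.34) = 2.62 V.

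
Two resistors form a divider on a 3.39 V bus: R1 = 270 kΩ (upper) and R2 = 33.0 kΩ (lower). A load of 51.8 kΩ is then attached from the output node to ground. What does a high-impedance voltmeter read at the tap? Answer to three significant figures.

V_out ≈ 0.236 V

The load sits in parallel with R2: R2‖R_L = (33.0 × 51.8) / (33.0 + 51.8) = 20.16 kΩ.
V_out = 3.39 × 20.16 / (270 + 20.16) = 3.39 × 20.16/290.2 = 0.236 V.
(Unloaded it would have been 0.369 V.)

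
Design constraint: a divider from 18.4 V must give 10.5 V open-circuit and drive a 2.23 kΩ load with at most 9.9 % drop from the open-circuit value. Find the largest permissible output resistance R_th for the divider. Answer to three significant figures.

Loading drop = R_th/(R_th + R_L) ≤ 0.0990, so R_th ≤ R_L · ε/(1−ε) = 2.23 kΩ × 0.0990/0.9010 = 245 Ω.
(Any R1, R2 with R2/(R1+R2) = 0.571 and R1‖R2 ≤ 245 Ω will meet the spec.)

R_th ≤ 245 Ω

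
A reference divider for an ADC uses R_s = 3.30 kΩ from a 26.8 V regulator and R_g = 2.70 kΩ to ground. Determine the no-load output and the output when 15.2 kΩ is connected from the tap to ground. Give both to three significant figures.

Open-circuit: V = 26.8 × 2.70/(3.30 + 2.70) = 12.1 V.
With the load, R_g becomes R_g‖R_L = 2.293 kΩ, so V = 26.8 × 2.293/5.593 = 11.0 V.

Unloaded: 12.1 V; loaded: 11.0 V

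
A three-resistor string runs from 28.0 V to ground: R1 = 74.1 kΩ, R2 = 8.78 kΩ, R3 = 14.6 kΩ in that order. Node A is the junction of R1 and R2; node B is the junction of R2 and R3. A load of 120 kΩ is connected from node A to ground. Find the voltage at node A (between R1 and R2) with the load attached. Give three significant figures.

V ≈ 5.85 V

Below node A the series string R2+R3 = 23.38 kΩ sits in parallel with the 120 kΩ load: 19.57 kΩ.
V_A = 28.0 × 19.57/(74.1 + 19.57) = 5.85 V.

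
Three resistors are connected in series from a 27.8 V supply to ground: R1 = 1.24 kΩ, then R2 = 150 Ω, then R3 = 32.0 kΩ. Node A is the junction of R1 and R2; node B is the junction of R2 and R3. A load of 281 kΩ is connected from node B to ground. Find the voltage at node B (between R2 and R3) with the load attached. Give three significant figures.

At node B, R3 is in parallel with the load: R3‖R_L = 28730 Ω.
Below node A the resistance is R2 + (R3‖R_L) = 28880 Ω, so V_A = 27.8 × 28880/30120 = 26.66 V.
Then V_B = V_A × (R3‖R_L)/(R2 + R3‖R_L) = 26.66 × 28730/28880 = 26.5 V.

V ≈ 26.5 V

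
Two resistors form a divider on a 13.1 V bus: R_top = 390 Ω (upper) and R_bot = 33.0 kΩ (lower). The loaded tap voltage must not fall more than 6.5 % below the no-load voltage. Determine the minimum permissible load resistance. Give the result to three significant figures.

Output resistance R_th = R_top‖R_bot = (390 × 33000)/33390 = 385.4 Ω.
The fractional drop is R_th/(R_th + R_L); requiring this ≤ 0.0650 gives R_L ≥ R_th(1/0.0650 − 1) = 385.4 × 14.38 = 5.54 kΩ.

R_L(min) ≈ 5.54 kΩ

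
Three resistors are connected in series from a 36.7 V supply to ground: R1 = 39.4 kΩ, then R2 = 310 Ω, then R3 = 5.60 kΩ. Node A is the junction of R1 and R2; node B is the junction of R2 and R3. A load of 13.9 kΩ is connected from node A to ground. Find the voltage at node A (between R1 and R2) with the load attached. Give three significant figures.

Below node A the series string R2+R3 = 5910 Ω sits in parallel with the 13900 Ω load: 4147 Ω.
V_A = 36.7 × 4147/(39400 + 4147) = 3.49 V.

V ≈ 3.49 V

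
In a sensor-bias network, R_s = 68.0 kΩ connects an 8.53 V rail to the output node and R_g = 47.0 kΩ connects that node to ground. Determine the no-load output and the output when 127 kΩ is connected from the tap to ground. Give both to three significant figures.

Open-circuit: V = 8.53 × 47.0/(68.0 + 47.0) = 3.49 V.
With the load, R_g becomes R_g‖R_L = 34.30 kΩ, so V = 8.53 × 34.30/102.3 = 2.86 V.

Unloaded: 3.49 V; loaded: 2.86 V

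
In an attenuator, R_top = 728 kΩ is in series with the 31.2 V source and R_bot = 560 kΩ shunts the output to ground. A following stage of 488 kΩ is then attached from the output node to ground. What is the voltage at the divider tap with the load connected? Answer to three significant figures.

V_out ≈ 8.23 V

The load sits in parallel with R_bot: R_bot‖R_L = (560 × 488) / (560 + 488) = 260.8 kΩ.
V_out = 31.2 × 260.8 / (728 + 260.8) = 31.2 × 260.8/988.8 = 8.23 V.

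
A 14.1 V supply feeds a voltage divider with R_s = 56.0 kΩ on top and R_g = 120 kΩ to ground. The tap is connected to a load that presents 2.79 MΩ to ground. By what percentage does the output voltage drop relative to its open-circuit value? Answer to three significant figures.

1.35 %

The divider's output (Thévenin) resistance is R_s‖R_g = 38.18 kΩ.
Fractional drop under load = R_th/(R_th + R_L) = 38.18 / (38.18 + 2790) = 0.01350.
So the output falls by 1.35 %.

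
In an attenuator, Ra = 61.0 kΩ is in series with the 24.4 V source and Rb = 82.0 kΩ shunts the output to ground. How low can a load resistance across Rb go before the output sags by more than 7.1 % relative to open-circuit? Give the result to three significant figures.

R_L(min) ≈ 458 kΩ

Output resistance R_th = Ra‖Rb = (61.0 × 82.0)/143.0 = 34.98 kΩ.
The fractional drop is R_th/(R_th + R_L); requiring this ≤ 0.0710 gives R_L ≥ R_th(1/0.0710 − 1) = 34.98 × 13.08 = 458 kΩ.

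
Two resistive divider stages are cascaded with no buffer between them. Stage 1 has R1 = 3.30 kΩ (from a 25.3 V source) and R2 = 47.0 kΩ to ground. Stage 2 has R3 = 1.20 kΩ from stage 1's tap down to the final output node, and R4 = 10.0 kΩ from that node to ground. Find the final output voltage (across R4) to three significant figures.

V_out ≈ 16.6 V

Stage 2 presents R3+R4 = 11.20 kΩ as a load on stage 1's tap.
Stage 1's lower leg becomes R2‖(R3+R4) = 9.045 kΩ, so V_mid = 25.3 × 9.045/12.34 = 18.54 V.
Stage 2 is itself unloaded: V_out = V_mid × R4/(R3+R4) = 18.54 × 10.0/11.20 = 16.6 V.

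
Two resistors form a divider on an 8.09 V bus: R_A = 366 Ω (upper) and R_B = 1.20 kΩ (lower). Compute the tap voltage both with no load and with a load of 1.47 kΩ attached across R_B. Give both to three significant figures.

Unloaded: 6.20 V; loaded: 5.21 V

Open-circuit: V = 8.09 × 1200/(366 + 1200) = 6.20 V.
With the load, R_B becomes R_B‖R_L = 660.7 Ω, so V = 8.09 × 660.7/1027 = 5.21 V.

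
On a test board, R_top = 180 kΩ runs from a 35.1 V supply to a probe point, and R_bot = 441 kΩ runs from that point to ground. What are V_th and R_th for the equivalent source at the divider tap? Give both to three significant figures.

V_th is the open-circuit tap voltage: 35.1 × 441/(180 + 441) = 24.9 V.
With the supply zeroed, R_top and R_bot appear in parallel from the tap: R_th = R_top‖R_bot = (180 × 441)/621.0 = 128 kΩ.

V_th = 24.9 V, R_th = 128 kΩ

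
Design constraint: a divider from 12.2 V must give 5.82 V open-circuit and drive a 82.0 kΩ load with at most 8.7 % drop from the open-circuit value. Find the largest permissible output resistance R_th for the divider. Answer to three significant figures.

R_th ≤ 7.81 kΩ

Loading drop = R_th/(R_th + R_L) ≤ 0.0870, so R_th ≤ R_L · ε/(1−ε) = 82.0 kΩ × 0.0870/0.9130 = 7.81 kΩ.
(Any R1, R2 with R2/(R1+R2) = 0.477 and R1‖R2 ≤ 7.81 kΩ will meet the spec.)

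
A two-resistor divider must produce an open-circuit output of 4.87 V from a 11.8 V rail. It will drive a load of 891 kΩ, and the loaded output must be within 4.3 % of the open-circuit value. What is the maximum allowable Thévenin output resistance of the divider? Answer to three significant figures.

Loading drop = R_th/(R_th + R_L) ≤ 0.0430, so R_th ≤ R_L · ε/(1−ε) = 891 kΩ × 0.0430/0.9570 = 40.0 kΩ.

R_th ≤ 40.0 kΩ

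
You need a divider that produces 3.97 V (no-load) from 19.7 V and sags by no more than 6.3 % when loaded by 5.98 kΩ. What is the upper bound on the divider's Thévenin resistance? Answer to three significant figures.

R_th ≤ 402 Ω

Loading drop = R_th/(R_th + R_L) ≤ 0.0630, so R_th ≤ R_L · ε/(1−ε) = 5.98 kΩ × 0.0630/0.9370 = 402 Ω.
(Any R1, R2 with R2/(R1+R2) = 0.202 and R1‖R2 ≤ 402 Ω will meet the spec.)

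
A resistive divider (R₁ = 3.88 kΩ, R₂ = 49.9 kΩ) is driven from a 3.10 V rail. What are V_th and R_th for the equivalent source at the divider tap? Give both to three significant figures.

V_th = 2.88 V, R_th = 3.60 kΩ

V_th is the open-circuit tap voltage: 3.10 × 49.9/(3.88 + 49.9) = 2.88 V.
With the supply zeroed, R₁ and R₂ appear in parallel from the tap: R_th = R₁‖R₂ = (3.88 × 49.9)/53.78 = 3.60 kΩ.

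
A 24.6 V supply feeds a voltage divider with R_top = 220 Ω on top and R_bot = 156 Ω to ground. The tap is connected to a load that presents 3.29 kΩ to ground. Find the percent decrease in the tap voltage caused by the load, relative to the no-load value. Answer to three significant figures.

2.70 %

The divider's output (Thévenin) resistance is R_top‖R_bot = 91.28 Ω.
Fractional drop under load = R_th/(R_th + R_L) = 91.28 / (91.28 + 3290) = 0.02699.
So the output falls by 2.70 %.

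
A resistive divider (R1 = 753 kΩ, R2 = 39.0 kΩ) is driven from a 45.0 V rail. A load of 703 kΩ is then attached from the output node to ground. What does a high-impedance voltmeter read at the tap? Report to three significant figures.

The load sits in parallel with R2: R2‖R_L = (39.0 × 703) / (39.0 + 703) = 36.95 kΩ.
V_out = 45.0 × 36.95 / (753 + 36.95) = 45.0 × 36.95/790.0 = 2.10 V.

V_out ≈ 2.10 V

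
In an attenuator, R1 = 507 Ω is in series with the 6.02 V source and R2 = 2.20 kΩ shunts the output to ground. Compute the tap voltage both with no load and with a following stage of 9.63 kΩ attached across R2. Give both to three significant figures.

Open-circuit: V = 6.02 × 2200/(507 + 2200) = 4.89 V.
With the load, R2 becomes R2‖R_L = 1791 Ω, so V = 6.02 × 1791/2298 = 4.69 V.

Unloaded: 4.89 V; loaded: 4.69 V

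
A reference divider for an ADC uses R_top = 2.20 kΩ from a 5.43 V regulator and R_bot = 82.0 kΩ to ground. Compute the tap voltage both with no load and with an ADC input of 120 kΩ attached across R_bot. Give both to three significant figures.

Open-circuit: V = 5.43 × 82.0/(2.20 + 82.0) = 5.29 V.
With the load, R_bot becomes R_bot‖R_L = 48.71 kΩ, so V = 5.43 × 48.71/50.91 = 5.20 V.

Unloaded: 5.29 V; loaded: 5.20 V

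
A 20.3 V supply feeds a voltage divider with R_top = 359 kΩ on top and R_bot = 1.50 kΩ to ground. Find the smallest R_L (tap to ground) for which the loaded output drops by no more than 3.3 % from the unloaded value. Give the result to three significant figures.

Output resistance R_th = R_top‖R_bot = (359 × 1.50)/360.5 = 1.494 kΩ.
The fractional drop is R_th/(R_th + R_L); requiring this ≤ 0.0330 gives R_L ≥ R_th(1/0.0330 − 1) = 1.494 × 29.30 = 43.8 kΩ.

R_L(min) ≈ 43.8 kΩ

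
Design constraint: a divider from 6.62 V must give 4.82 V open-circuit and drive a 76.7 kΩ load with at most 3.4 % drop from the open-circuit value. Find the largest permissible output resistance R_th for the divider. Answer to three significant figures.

Loading drop = R_th/(R_th + R_L) ≤ 0.0340, so R_th ≤ R_L · ε/(1−ε) = 76.7 kΩ × 0.0340/0.9660 = 2.70 kΩ.

R_th ≤ 2.70 kΩ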